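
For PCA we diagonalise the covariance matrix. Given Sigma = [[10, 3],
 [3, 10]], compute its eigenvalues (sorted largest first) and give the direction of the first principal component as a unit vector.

Step 1 — characteristic polynomial of 2×2 Sigma:
  det(Sigma - λI) = λ² - trace · λ + det = 0.
  trace = 10 + 10 = 20, det = 10·10 - (3)² = 91.
Step 2 — discriminant:
  Δ = trace² - 4·det = 400 - 364 = 36.
Step 3 — eigenvalues:
  λ = (trace ± √Δ)/2 = (20 ± 6)/2,
  λ_1 = 13,  λ_2 = 7.

Step 4 — unit eigenvector for λ_1: solve (Sigma - λ_1 I)v = 0. First row:
  (10 - 13)·v_x + (3)·v_y = 0, i.e. (-3)·v_x + (3)·v_y = 0,
  so v ∝ (b, λ_1 - a) = (3, 3) = u.
  ||u|| = √((3)² + (3)²) = √(18) ≈ 4.2426,
  v_1 = u/||u|| ≈ (0.7071, 0.7071) (||v_1|| = 1).

λ_1 = 13,  λ_2 = 7;  v_1 ≈ (0.7071, 0.7071)


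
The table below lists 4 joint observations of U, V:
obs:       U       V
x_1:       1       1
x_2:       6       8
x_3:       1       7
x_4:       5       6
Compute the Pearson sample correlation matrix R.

Step 1 — column means:
  mean(U) = (1 + 6 + 1 + 5) / 4 = 13/4 = 3.25
  mean(V) = (1 + 8 + 7 + 6) / 4 = 22/4 = 5.5

Step 2 — sample variances and covariances s[i,j] = (1/(n-1)) · Σ_k (x_{k,i} - mean_i) · (x_{k,j} - mean_j), with n-1 = 3:
  s[U,U] = ((-2.25)·(-2.25) + (2.75)·(2.75) + (-2.25)·(-2.25) + (1.75)·(1.75)) / 3 = 20.75/3 = 6.9167
  s[U,V] = ((-2.25)·(-4.5) + (2.75)·(2.5) + (-2.25)·(1.5) + (1.75)·(0.5)) / 3 = 14.5/3 = 4.8333
  s[V,V] = ((-4.5)·(-4.5) + (2.5)·(2.5) + (1.5)·(1.5) + (0.5)·(0.5)) / 3 = 29/3 = 9.6667
  Sample standard deviations s_i = √(s[i,i]):
  s(U) = √(6.9167) = 2.63
  s(V) = √(9.6667) = 3.1091

Step 3 — r_{ij} = s_{ij} / (s_i · s_j):
  r[U,U] = 1 (diagonal).
  r[U,V] = 4.8333 / (2.63 · 3.1091) = 4.8333 / 8.1769 = 0.5911
  r[V,V] = 1 (diagonal).

R is symmetric with unit diagonal. Assembling:

R = [[1, 0.5911],
 [0.5911, 1]]


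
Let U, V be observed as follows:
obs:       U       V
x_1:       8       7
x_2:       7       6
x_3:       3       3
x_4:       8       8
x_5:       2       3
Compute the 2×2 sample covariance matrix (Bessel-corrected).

Step 1 — column means:
  mean(U) = (8 + 7 + 3 + 8 + 2) / 5 = 28/5 = 5.6
  mean(V) = (7 + 6 + 3 + 8 + 3) / 5 = 27/5 = 5.4

Step 2 — sample covariance S[i,j] = (1/(n-1)) · Σ_k (x_{k,i} - mean_i) · (x_{k,j} - mean_j), with n-1 = 4.
  S[U,U] = ((2.4)·(2.4) + (1.4)·(1.4) + (-2.6)·(-2.6) + (2.4)·(2.4) + (-3.6)·(-3.6)) / 4 = 33.2/4 = 8.3
  S[U,V] = ((2.4)·(1.6) + (1.4)·(0.6) + (-2.6)·(-2.4) + (2.4)·(2.6) + (-3.6)·(-2.4)) / 4 = 25.8/4 = 6.45
  S[V,V] = ((1.6)·(1.6) + (0.6)·(0.6) + (-2.4)·(-2.4) + (2.6)·(2.6) + (-2.4)·(-2.4)) / 4 = 21.2/4 = 5.3

S is symmetric (S[j,i] = S[i,j]). Assembling:

S = [[8.3, 6.45],
 [6.45, 5.3]]


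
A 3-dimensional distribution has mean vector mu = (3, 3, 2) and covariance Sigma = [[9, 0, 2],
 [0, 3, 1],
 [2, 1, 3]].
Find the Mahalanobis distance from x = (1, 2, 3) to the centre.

Step 1 — centre the observation: (x - mu) = (-2, -1, 1).

Step 2 — invert Sigma (cofactor / det for 3×3, or solve directly):
  Sigma^{-1} = [[0.1333, 0.0333, -0.1],
 [0.0333, 0.3833, -0.15],
 [-0.1, -0.15, 0.45]].

Step 3 — form the quadratic (x - mu)^T · Sigma^{-1} · (x - mu):
  Sigma^{-1} · (x - mu) = (-0.4, -0.6, 0.8).
  (x - mu)^T · [Sigma^{-1} · (x - mu)] = (-2)·(-0.4) + (-1)·(-0.6) + (1)·(0.8) = 2.2.

Step 4 — take square root: d = √(2.2) ≈ 1.4832.

d(x, mu) = √(2.2) ≈ 1.4832


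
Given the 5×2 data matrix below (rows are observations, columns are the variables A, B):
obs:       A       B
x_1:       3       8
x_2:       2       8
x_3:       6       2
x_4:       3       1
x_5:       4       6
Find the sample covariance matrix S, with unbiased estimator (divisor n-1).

Step 1 — column means:
  mean(A) = (3 + 2 + 6 + 3 + 4) / 5 = 18/5 = 3.6
  mean(B) = (8 + 8 + 2 + 1 + 6) / 5 = 25/5 = 5

Step 2 — sample covariance S[i,j] = (1/(n-1)) · Σ_k (x_{k,i} - mean_i) · (x_{k,j} - mean_j), with n-1 = 4.
  S[A,A] = ((-0.6)·(-0.6) + (-1.6)·(-1.6) + (2.4)·(2.4) + (-0.6)·(-0.6) + (0.4)·(0.4)) / 4 = 9.2/4 = 2.3
  S[A,B] = ((-0.6)·(3) + (-1.6)·(3) + (2.4)·(-3) + (-0.6)·(-4) + (0.4)·(1)) / 4 = -11/4 = -2.75
  S[B,B] = ((3)·(3) + (3)·(3) + (-3)·(-3) + (-4)·(-4) + (1)·(1)) / 4 = 44/4 = 11

S is symmetric (S[j,i] = S[i,j]). Assembling:

S = [[2.3, -2.75],
 [-2.75, 11]]


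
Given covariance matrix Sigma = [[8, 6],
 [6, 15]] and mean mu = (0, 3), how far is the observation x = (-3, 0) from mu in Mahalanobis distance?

Step 1 — centre the observation: (x - mu) = (-3, -3).

Step 2 — invert Sigma. det(Sigma) = 8·15 - (6)² = 84.
  Sigma^{-1} = (1/det) · [[d, -b], [-b, a]] = [[0.1786, -0.0714],
 [-0.0714, 0.0952]].

Step 3 — form the quadratic (x - mu)^T · Sigma^{-1} · (x - mu):
  Sigma^{-1} · (x - mu) = (-0.3214, -0.0714).
  (x - mu)^T · [Sigma^{-1} · (x - mu)] = (-3)·(-0.3214) + (-3)·(-0.0714) = 1.1786.

Step 4 — take square root: d = √(1.1786) ≈ 1.0856.

d(x, mu) = √(1.1786) ≈ 1.0856


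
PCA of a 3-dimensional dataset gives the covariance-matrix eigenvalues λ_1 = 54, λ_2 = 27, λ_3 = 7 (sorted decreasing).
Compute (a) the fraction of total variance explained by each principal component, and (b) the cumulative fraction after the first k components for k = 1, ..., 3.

Step 1 — total variance = trace(Sigma) = Σ λ_i = 54 + 27 + 7 = 88.

Step 2 — fraction explained by component i = λ_i / Σ λ:
  PC1: 54/88 = 0.6136
  PC2: 27/88 = 0.3068
  PC3: 7/88 = 0.0795

Step 3 — cumulative fraction after k components = (λ_1 + ... + λ_k) / Σ λ:
  k = 1: 54/88 = 0.6136
  k = 2: (54 + 27)/88 = 81/88 = 0.9205
  k = 3: (54 + 27 + 7)/88 = 88/88 = 1

Summary (fraction, with percent):

explained: PC1 0.6136 (61.36%), PC2 0.3068 (30.68%), PC3 0.0795 (7.95%);  cumulative: 0.6136, 0.9205, 1


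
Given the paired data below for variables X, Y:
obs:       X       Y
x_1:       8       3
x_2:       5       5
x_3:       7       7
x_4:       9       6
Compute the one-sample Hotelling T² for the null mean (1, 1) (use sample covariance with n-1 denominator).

Step 1 — sample mean vector:
  mean(X) = (8 + 5 + 7 + 9) / 4 = 29/4 = 7.25
  mean(Y) = (3 + 5 + 7 + 6) / 4 = 21/4 = 5.25
  x̄ = (7.25, 5.25),  deviation x̄ - mu_0 = (7.25, 5.25) - (1, 1) = (6.25, 4.25).

Step 2 — sample covariance matrix, S[i,j] = (1/(n-1)) · Σ_k (x_{k,i} - mean_i) · (x_{k,j} - mean_j), divisor n-1 = 3:
  S[X,X] = ((0.75)·(0.75) + (-2.25)·(-2.25) + (-0.25)·(-0.25) + (1.75)·(1.75)) / 3 = 8.75/3 = 2.9167
  S[X,Y] = ((0.75)·(-2.25) + (-2.25)·(-0.25) + (-0.25)·(1.75) + (1.75)·(0.75)) / 3 = -0.25/3 = -0.0833
  S[Y,Y] = ((-2.25)·(-2.25) + (-0.25)·(-0.25) + (1.75)·(1.75) + (0.75)·(0.75)) / 3 = 8.75/3 = 2.9167
  S = [[2.9167, -0.0833],
 [-0.0833, 2.9167]].

Step 3 — invert S. det(S) = 2.9167·2.9167 - (-0.0833)² = 8.5.
  S^{-1} = (1/det) · [[d, -b], [-b, a]] = [[0.3431, 0.0098],
 [0.0098, 0.3431]].

Step 4 — quadratic form (x̄ - mu_0)^T · S^{-1} · (x̄ - mu_0):
  S^{-1} · (x̄ - mu_0) = (2.1863, 1.5196),
  (x̄ - mu_0)^T · [...] = (6.25)·(2.1863) + (4.25)·(1.5196) = 20.1225.

Step 5 — scale by n: T² = 4 · 20.1225 = 80.4902.

T² ≈ 80.4902


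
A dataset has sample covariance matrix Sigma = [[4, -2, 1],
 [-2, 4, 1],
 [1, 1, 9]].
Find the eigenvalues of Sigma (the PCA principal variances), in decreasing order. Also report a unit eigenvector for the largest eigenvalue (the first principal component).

Step 1 — characteristic polynomial p(λ) = det(λI - Sigma) = λ³ - tr·λ² + c_1·λ - det, where tr = trace, c_1 = sum of the principal 2×2 minors, det = det(Sigma):
  tr = 4 + 4 + 9 = 17,
  c_1 = (4·4 - (-2)²) + (4·9 - (1)²) + (4·9 - (1)²) = 12 + 35 + 35 = 82,
  det = 4·(4·9 - (1)²) - (-2)·((-2)·9 - (1)·(1)) + (1)·((-2)·(1) - 4·(1)) = 4·(35) - (-2)·(-19) + (1)·(-6) = 96.
  So p(λ) = λ³ - 17λ² + 82λ - 96.
Step 2 — look for an integer root (rational root theorem: any rational root is an integer divisor of 96). Testing λ = 6:
  p(6) = 216 - 612 + 492 - 96 = 0  ✓
  Dividing out (λ - 6): p(λ) = (λ - 6)(λ² - 11λ + 16).
Step 3 — remaining eigenvalues from the quadratic λ² - 11λ + 16 = 0:
  Δ = 11² - 4·16 = 121 - 64 = 57,  λ = (11 ± √57)/2 = (11 ± 7.5498)/2 ≈ 9.2749 or 1.7251.
  Sorted: λ_1 = 9.2749,  λ_2 = 6,  λ_3 = 1.7251  (check: sum = 17 = tr ✓).

Step 4 — unit eigenvector for λ_1 ≈ 9.2749: v spans the null space of (Sigma - λ_1 I), whose rows are
  r_1 = (-5.2749, -2, 1),  r_2 = (-2, -5.2749, 1),  r_3 = (1, 1, -0.2749).
  v is orthogonal to every row, so take v ∝ r_1 × r_2 = ((-2)·(1) - (1)·(-5.2749), (1)·(-2) - (-5.2749)·(1), (-5.2749)·(-5.2749) - (-2)·(-2)) ≈ (3.2749, 3.2749, 23.8248).
  Let u = (3.2749, 3.2749, 23.8248).
  ||u|| = √((3.2749)² + (3.2749)² + (23.8248)²) = √(589.069) ≈ 24.2707,  v_1 = u/||u|| ≈ (0.1349, 0.1349, 0.9816) (||v_1|| = 1).

λ_1 = 9.2749,  λ_2 = 6,  λ_3 = 1.7251;  v_1 ≈ (0.1349, 0.1349, 0.9816)


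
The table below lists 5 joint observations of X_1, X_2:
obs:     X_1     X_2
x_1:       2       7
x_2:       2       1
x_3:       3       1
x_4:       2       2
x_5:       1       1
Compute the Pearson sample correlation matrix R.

Step 1 — column means:
  mean(X_1) = (2 + 2 + 3 + 2 + 1) / 5 = 10/5 = 2
  mean(X_2) = (7 + 1 + 1 + 2 + 1) / 5 = 12/5 = 2.4

Step 2 — sample variances and covariances s[i,j] = (1/(n-1)) · Σ_k (x_{k,i} - mean_i) · (x_{k,j} - mean_j), with n-1 = 4:
  s[X_1,X_1] = ((0)·(0) + (0)·(0) + (1)·(1) + (0)·(0) + (-1)·(-1)) / 4 = 2/4 = 0.5
  s[X_1,X_2] = ((0)·(4.6) + (0)·(-1.4) + (1)·(-1.4) + (0)·(-0.4) + (-1)·(-1.4)) / 4 = 0/4 = 0
  s[X_2,X_2] = ((4.6)·(4.6) + (-1.4)·(-1.4) + (-1.4)·(-1.4) + (-0.4)·(-0.4) + (-1.4)·(-1.4)) / 4 = 27.2/4 = 6.8
  Sample standard deviations s_i = √(s[i,i]):
  s(X_1) = √(0.5) = 0.7071
  s(X_2) = √(6.8) = 2.6077

Step 3 — r_{ij} = s_{ij} / (s_i · s_j):
  r[X_1,X_1] = 1 (diagonal).
  r[X_1,X_2] = 0 / (0.7071 · 2.6077) = 0 / 1.8439 = 0
  r[X_2,X_2] = 1 (diagonal).

R is symmetric with unit diagonal. Assembling:

R = [[1, 0],
 [0, 1]]


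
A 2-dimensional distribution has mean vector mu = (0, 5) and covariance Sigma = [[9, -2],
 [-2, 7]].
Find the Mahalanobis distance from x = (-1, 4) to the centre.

Step 1 — centre the observation: (x - mu) = (-1, -1).

Step 2 — invert Sigma. det(Sigma) = 9·7 - (-2)² = 59.
  Sigma^{-1} = (1/det) · [[d, -b], [-b, a]] = [[0.1186, 0.0339],
 [0.0339, 0.1525]].

Step 3 — form the quadratic (x - mu)^T · Sigma^{-1} · (x - mu):
  Sigma^{-1} · (x - mu) = (-0.1525, -0.1864).
  (x - mu)^T · [Sigma^{-1} · (x - mu)] = (-1)·(-0.1525) + (-1)·(-0.1864) = 0.339.

Step 4 — take square root: d = √(0.339) ≈ 0.5822.

d(x, mu) = √(0.339) ≈ 0.5822


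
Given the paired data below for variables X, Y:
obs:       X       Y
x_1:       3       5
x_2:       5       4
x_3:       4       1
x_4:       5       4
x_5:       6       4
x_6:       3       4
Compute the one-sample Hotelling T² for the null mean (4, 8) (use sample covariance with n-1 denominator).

Step 1 — sample mean vector:
  mean(X) = (3 + 5 + 4 + 5 + 6 + 3) / 6 = 26/6 = 4.3333
  mean(Y) = (5 + 4 + 1 + 4 + 4 + 4) / 6 = 22/6 = 3.6667
  x̄ = (4.3333, 3.6667),  deviation x̄ - mu_0 = (4.3333, 3.6667) - (4, 8) = (0.3333, -4.3333).

Step 2 — sample covariance matrix, S[i,j] = (1/(n-1)) · Σ_k (x_{k,i} - mean_i) · (x_{k,j} - mean_j), divisor n-1 = 5:
  S[X,X] = ((-1.3333)·(-1.3333) + (0.6667)·(0.6667) + (-0.3333)·(-0.3333) + (0.6667)·(0.6667) + (1.6667)·(1.6667) + (-1.3333)·(-1.3333)) / 5 = 7.3333/5 = 1.4667
  S[X,Y] = ((-1.3333)·(1.3333) + (0.6667)·(0.3333) + (-0.3333)·(-2.6667) + (0.6667)·(0.3333) + (1.6667)·(0.3333) + (-1.3333)·(0.3333)) / 5 = -0.3333/5 = -0.0667
  S[Y,Y] = ((1.3333)·(1.3333) + (0.3333)·(0.3333) + (-2.6667)·(-2.6667) + (0.3333)·(0.3333) + (0.3333)·(0.3333) + (0.3333)·(0.3333)) / 5 = 9.3333/5 = 1.8667
  S = [[1.4667, -0.0667],
 [-0.0667, 1.8667]].

Step 3 — invert S. det(S) = 1.4667·1.8667 - (-0.0667)² = 2.7333.
  S^{-1} = (1/det) · [[d, -b], [-b, a]] = [[0.6829, 0.0244],
 [0.0244, 0.5366]].

Step 4 — quadratic form (x̄ - mu_0)^T · S^{-1} · (x̄ - mu_0):
  S^{-1} · (x̄ - mu_0) = (0.122, -2.3171),
  (x̄ - mu_0)^T · [...] = (0.3333)·(0.122) + (-4.3333)·(-2.3171) = 10.0813.

Step 5 — scale by n: T² = 6 · 10.0813 = 60.4878.

T² ≈ 60.4878


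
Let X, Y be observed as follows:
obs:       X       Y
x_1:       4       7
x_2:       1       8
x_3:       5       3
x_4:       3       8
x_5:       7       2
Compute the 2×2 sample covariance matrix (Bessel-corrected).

Step 1 — column means:
  mean(X) = (4 + 1 + 5 + 3 + 7) / 5 = 20/5 = 4
  mean(Y) = (7 + 8 + 3 + 8 + 2) / 5 = 28/5 = 5.6

Step 2 — sample covariance S[i,j] = (1/(n-1)) · Σ_k (x_{k,i} - mean_i) · (x_{k,j} - mean_j), with n-1 = 4.
  S[X,X] = ((0)·(0) + (-3)·(-3) + (1)·(1) + (-1)·(-1) + (3)·(3)) / 4 = 20/4 = 5
  S[X,Y] = ((0)·(1.4) + (-3)·(2.4) + (1)·(-2.6) + (-1)·(2.4) + (3)·(-3.6)) / 4 = -23/4 = -5.75
  S[Y,Y] = ((1.4)·(1.4) + (2.4)·(2.4) + (-2.6)·(-2.6) + (2.4)·(2.4) + (-3.6)·(-3.6)) / 4 = 33.2/4 = 8.3

S is symmetric (S[j,i] = S[i,j]). Assembling:

S = [[5, -5.75],
 [-5.75, 8.3]]


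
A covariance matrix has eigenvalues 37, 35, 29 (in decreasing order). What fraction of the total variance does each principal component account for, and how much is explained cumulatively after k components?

Step 1 — total variance = trace(Sigma) = Σ λ_i = 37 + 35 + 29 = 101.

Step 2 — fraction explained by component i = λ_i / Σ λ:
  PC1: 37/101 = 0.3663
  PC2: 35/101 = 0.3465
  PC3: 29/101 = 0.2871

Step 3 — cumulative fraction after k components = (λ_1 + ... + λ_k) / Σ λ:
  k = 1: 37/101 = 0.3663
  k = 2: (37 + 35)/101 = 72/101 = 0.7129
  k = 3: (37 + 35 + 29)/101 = 101/101 = 1

Summary (fraction, with percent):

explained: PC1 0.3663 (36.63%), PC2 0.3465 (34.65%), PC3 0.2871 (28.71%);  cumulative: 0.3663, 0.7129, 1


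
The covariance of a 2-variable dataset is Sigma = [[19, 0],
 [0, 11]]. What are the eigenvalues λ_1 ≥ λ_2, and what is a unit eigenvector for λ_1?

Step 1 — characteristic polynomial of 2×2 Sigma:
  det(Sigma - λI) = λ² - trace · λ + det = 0.
  trace = 19 + 11 = 30, det = 19·11 - (0)² = 209.
Step 2 — discriminant:
  Δ = trace² - 4·det = 900 - 836 = 64.
Step 3 — eigenvalues:
  λ = (trace ± √Δ)/2 = (30 ± 8)/2,
  λ_1 = 19,  λ_2 = 11.

Step 4 — unit eigenvector for λ_1: Sigma is diagonal, so its eigenvectors are the coordinate axes. λ_1 = 19 is the diagonal entry on the first coordinate axis, hence
  v_1 = (1, 0) (||v_1|| = 1).

λ_1 = 19,  λ_2 = 11;  v_1 ≈ (1, 0)


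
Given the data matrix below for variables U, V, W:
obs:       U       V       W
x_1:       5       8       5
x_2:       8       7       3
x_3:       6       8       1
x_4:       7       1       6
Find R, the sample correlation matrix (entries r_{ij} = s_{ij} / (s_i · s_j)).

Step 1 — column means:
  mean(U) = (5 + 8 + 6 + 7) / 4 = 26/4 = 6.5
  mean(V) = (8 + 7 + 8 + 1) / 4 = 24/4 = 6
  mean(W) = (5 + 3 + 1 + 6) / 4 = 15/4 = 3.75

Step 2 — sample variances and covariances s[i,j] = (1/(n-1)) · Σ_k (x_{k,i} - mean_i) · (x_{k,j} - mean_j), with n-1 = 3:
  s[U,U] = ((-1.5)·(-1.5) + (1.5)·(1.5) + (-0.5)·(-0.5) + (0.5)·(0.5)) / 3 = 5/3 = 1.6667
  s[U,V] = ((-1.5)·(2) + (1.5)·(1) + (-0.5)·(2) + (0.5)·(-5)) / 3 = -5/3 = -1.6667
  s[U,W] = ((-1.5)·(1.25) + (1.5)·(-0.75) + (-0.5)·(-2.75) + (0.5)·(2.25)) / 3 = -0.5/3 = -0.1667
  s[V,V] = ((2)·(2) + (1)·(1) + (2)·(2) + (-5)·(-5)) / 3 = 34/3 = 11.3333
  s[V,W] = ((2)·(1.25) + (1)·(-0.75) + (2)·(-2.75) + (-5)·(2.25)) / 3 = -15/3 = -5
  s[W,W] = ((1.25)·(1.25) + (-0.75)·(-0.75) + (-2.75)·(-2.75) + (2.25)·(2.25)) / 3 = 14.75/3 = 4.9167
  Sample standard deviations s_i = √(s[i,i]):
  s(U) = √(1.6667) = 1.291
  s(V) = √(11.3333) = 3.3665
  s(W) = √(4.9167) = 2.2174

Step 3 — r_{ij} = s_{ij} / (s_i · s_j):
  r[U,U] = 1 (diagonal).
  r[U,V] = -1.6667 / (1.291 · 3.3665) = -1.6667 / 4.3461 = -0.3835
  r[U,W] = -0.1667 / (1.291 · 2.2174) = -0.1667 / 2.8626 = -0.0582
  r[V,V] = 1 (diagonal).
  r[V,W] = -5 / (3.3665 · 2.2174) = -5 / 7.4647 = -0.6698
  r[W,W] = 1 (diagonal).

R is symmetric with unit diagonal. Assembling:

R = [[1, -0.3835, -0.0582],
 [-0.3835, 1, -0.6698],
 [-0.0582, -0.6698, 1]]


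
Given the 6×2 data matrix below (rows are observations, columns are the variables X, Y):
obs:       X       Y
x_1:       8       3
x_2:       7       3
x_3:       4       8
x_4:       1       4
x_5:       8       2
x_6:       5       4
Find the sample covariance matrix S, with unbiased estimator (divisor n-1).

Step 1 — column means:
  mean(X) = (8 + 7 + 4 + 1 + 8 + 5) / 6 = 33/6 = 5.5
  mean(Y) = (3 + 3 + 8 + 4 + 2 + 4) / 6 = 24/6 = 4

Step 2 — sample covariance S[i,j] = (1/(n-1)) · Σ_k (x_{k,i} - mean_i) · (x_{k,j} - mean_j), with n-1 = 5.
  S[X,X] = ((2.5)·(2.5) + (1.5)·(1.5) + (-1.5)·(-1.5) + (-4.5)·(-4.5) + (2.5)·(2.5) + (-0.5)·(-0.5)) / 5 = 37.5/5 = 7.5
  S[X,Y] = ((2.5)·(-1) + (1.5)·(-1) + (-1.5)·(4) + (-4.5)·(0) + (2.5)·(-2) + (-0.5)·(0)) / 5 = -15/5 = -3
  S[Y,Y] = ((-1)·(-1) + (-1)·(-1) + (4)·(4) + (0)·(0) + (-2)·(-2) + (0)·(0)) / 5 = 22/5 = 4.4

S is symmetric (S[j,i] = S[i,j]). Assembling:

S = [[7.5, -3],
 [-3, 4.4]]


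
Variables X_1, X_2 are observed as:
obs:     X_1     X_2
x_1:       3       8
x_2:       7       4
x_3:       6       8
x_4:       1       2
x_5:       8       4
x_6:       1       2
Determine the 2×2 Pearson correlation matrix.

Step 1 — column means:
  mean(X_1) = (3 + 7 + 6 + 1 + 8 + 1) / 6 = 26/6 = 4.3333
  mean(X_2) = (8 + 4 + 8 + 2 + 4 + 2) / 6 = 28/6 = 4.6667

Step 2 — sample variances and covariances s[i,j] = (1/(n-1)) · Σ_k (x_{k,i} - mean_i) · (x_{k,j} - mean_j), with n-1 = 5:
  s[X_1,X_1] = ((-1.3333)·(-1.3333) + (2.6667)·(2.6667) + (1.6667)·(1.6667) + (-3.3333)·(-3.3333) + (3.6667)·(3.6667) + (-3.3333)·(-3.3333)) / 5 = 47.3333/5 = 9.4667
  s[X_1,X_2] = ((-1.3333)·(3.3333) + (2.6667)·(-0.6667) + (1.6667)·(3.3333) + (-3.3333)·(-2.6667) + (3.6667)·(-0.6667) + (-3.3333)·(-2.6667)) / 5 = 14.6667/5 = 2.9333
  s[X_2,X_2] = ((3.3333)·(3.3333) + (-0.6667)·(-0.6667) + (3.3333)·(3.3333) + (-2.6667)·(-2.6667) + (-0.6667)·(-0.6667) + (-2.6667)·(-2.6667)) / 5 = 37.3333/5 = 7.4667
  Sample standard deviations s_i = √(s[i,i]):
  s(X_1) = √(9.4667) = 3.0768
  s(X_2) = √(7.4667) = 2.7325

Step 3 — r_{ij} = s_{ij} / (s_i · s_j):
  r[X_1,X_1] = 1 (diagonal).
  r[X_1,X_2] = 2.9333 / (3.0768 · 2.7325) = 2.9333 / 8.4074 = 0.3489
  r[X_2,X_2] = 1 (diagonal).

R is symmetric with unit diagonal. Assembling:

R = [[1, 0.3489],
 [0.3489, 1]]


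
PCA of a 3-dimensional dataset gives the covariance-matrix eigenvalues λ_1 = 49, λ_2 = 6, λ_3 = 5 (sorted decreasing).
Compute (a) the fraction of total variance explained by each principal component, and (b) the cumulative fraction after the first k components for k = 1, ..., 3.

Step 1 — total variance = trace(Sigma) = Σ λ_i = 49 + 6 + 5 = 60.

Step 2 — fraction explained by component i = λ_i / Σ λ:
  PC1: 49/60 = 0.8167
  PC2: 6/60 = 0.1
  PC3: 5/60 = 0.0833

Step 3 — cumulative fraction after k components = (λ_1 + ... + λ_k) / Σ λ:
  k = 1: 49/60 = 0.8167
  k = 2: (49 + 6)/60 = 55/60 = 0.9167
  k = 3: (49 + 6 + 5)/60 = 60/60 = 1

Summary (fraction, with percent):

explained: PC1 0.8167 (81.67%), PC2 0.1 (10%), PC3 0.0833 (8.33%);  cumulative: 0.8167, 0.9167, 1


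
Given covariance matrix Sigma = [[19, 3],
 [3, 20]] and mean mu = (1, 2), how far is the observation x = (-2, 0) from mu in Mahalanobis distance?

Step 1 — centre the observation: (x - mu) = (-3, -2).

Step 2 — invert Sigma. det(Sigma) = 19·20 - (3)² = 371.
  Sigma^{-1} = (1/det) · [[d, -b], [-b, a]] = [[0.0539, -0.0081],
 [-0.0081, 0.0512]].

Step 3 — form the quadratic (x - mu)^T · Sigma^{-1} · (x - mu):
  Sigma^{-1} · (x - mu) = (-0.1456, -0.0782).
  (x - mu)^T · [Sigma^{-1} · (x - mu)] = (-3)·(-0.1456) + (-2)·(-0.0782) = 0.593.

Step 4 — take square root: d = √(0.593) ≈ 0.7701.

d(x, mu) = √(0.593) ≈ 0.7701


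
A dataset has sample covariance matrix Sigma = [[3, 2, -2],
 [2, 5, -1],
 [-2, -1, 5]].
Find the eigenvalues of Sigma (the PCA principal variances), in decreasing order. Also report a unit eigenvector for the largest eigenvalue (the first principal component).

Step 1 — characteristic polynomial p(λ) = det(λI - Sigma) = λ³ - tr·λ² + c_1·λ - det, where tr = trace, c_1 = sum of the principal 2×2 minors, det = det(Sigma):
  tr = 3 + 5 + 5 = 13,
  c_1 = (3·5 - (2)²) + (3·5 - (-2)²) + (5·5 - (-1)²) = 11 + 11 + 24 = 46,
  det = 3·(5·5 - (-1)²) - (2)·((2)·5 - (-1)·(-2)) + (-2)·((2)·(-1) - 5·(-2)) = 3·(24) - (2)·(8) + (-2)·(8) = 40.
  So p(λ) = λ³ - 13λ² + 46λ - 40.
Step 2 — look for an integer root (rational root theorem: any rational root is an integer divisor of 40). Testing λ = 4:
  p(4) = 64 - 208 + 184 - 40 = 0  ✓
  Dividing out (λ - 4): p(λ) = (λ - 4)(λ² - 9λ + 10).
Step 3 — remaining eigenvalues from the quadratic λ² - 9λ + 10 = 0:
  Δ = 9² - 4·10 = 81 - 40 = 41,  λ = (9 ± √41)/2 = (9 ± 6.4031)/2 ≈ 7.7016 or 1.2984.
  Sorted: λ_1 = 7.7016,  λ_2 = 4,  λ_3 = 1.2984  (check: sum = 13 = tr ✓).

Step 4 — unit eigenvector for λ_1 ≈ 7.7016: v spans the null space of (Sigma - λ_1 I), whose rows are
  r_1 = (-4.7016, 2, -2),  r_2 = (2, -2.7016, -1),  r_3 = (-2, -1, -2.7016).
  v is orthogonal to every row, so take v ∝ r_1 × r_2 = ((2)·(-1) - (-2)·(-2.7016), (-2)·(2) - (-4.7016)·(-1), (-4.7016)·(-2.7016) - (2)·(2)) ≈ (-7.4031, -8.7016, 8.7016).
  Rescale (multiply by -1 so the first nonzero entry is positive): u = (7.4031, 8.7016, -8.7016).
  ||u|| = √((7.4031)² + (8.7016)² + (-8.7016)²) = √(206.2406) ≈ 14.3611,  v_1 = u/||u|| ≈ (0.5155, 0.6059, -0.6059) (||v_1|| = 1).

λ_1 = 7.7016,  λ_2 = 4,  λ_3 = 1.2984;  v_1 ≈ (0.5155, 0.6059, -0.6059)


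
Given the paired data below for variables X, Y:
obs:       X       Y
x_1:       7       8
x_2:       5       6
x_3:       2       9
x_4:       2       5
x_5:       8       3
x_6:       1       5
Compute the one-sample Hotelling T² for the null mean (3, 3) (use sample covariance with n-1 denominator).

Step 1 — sample mean vector:
  mean(X) = (7 + 5 + 2 + 2 + 8 + 1) / 6 = 25/6 = 4.1667
  mean(Y) = (8 + 6 + 9 + 5 + 3 + 5) / 6 = 36/6 = 6
  x̄ = (4.1667, 6),  deviation x̄ - mu_0 = (4.1667, 6) - (3, 3) = (1.1667, 3).

Step 2 — sample covariance matrix, S[i,j] = (1/(n-1)) · Σ_k (x_{k,i} - mean_i) · (x_{k,j} - mean_j), divisor n-1 = 5:
  S[X,X] = ((2.8333)·(2.8333) + (0.8333)·(0.8333) + (-2.1667)·(-2.1667) + (-2.1667)·(-2.1667) + (3.8333)·(3.8333) + (-3.1667)·(-3.1667)) / 5 = 42.8333/5 = 8.5667
  S[X,Y] = ((2.8333)·(2) + (0.8333)·(0) + (-2.1667)·(3) + (-2.1667)·(-1) + (3.8333)·(-3) + (-3.1667)·(-1)) / 5 = -7/5 = -1.4
  S[Y,Y] = ((2)·(2) + (0)·(0) + (3)·(3) + (-1)·(-1) + (-3)·(-3) + (-1)·(-1)) / 5 = 24/5 = 4.8
  S = [[8.5667, -1.4],
 [-1.4, 4.8]].

Step 3 — invert S. det(S) = 8.5667·4.8 - (-1.4)² = 39.16.
  S^{-1} = (1/det) · [[d, -b], [-b, a]] = [[0.1226, 0.0358],
 [0.0358, 0.2188]].

Step 4 — quadratic form (x̄ - mu_0)^T · S^{-1} · (x̄ - mu_0):
  S^{-1} · (x̄ - mu_0) = (0.2503, 0.698),
  (x̄ - mu_0)^T · [...] = (1.1667)·(0.2503) + (3)·(0.698) = 2.3859.

Step 5 — scale by n: T² = 6 · 2.3859 = 14.3156.

T² ≈ 14.3156


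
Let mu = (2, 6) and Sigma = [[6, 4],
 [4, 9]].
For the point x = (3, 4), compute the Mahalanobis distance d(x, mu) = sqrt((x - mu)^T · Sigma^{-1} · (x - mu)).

Step 1 — centre the observation: (x - mu) = (1, -2).

Step 2 — invert Sigma. det(Sigma) = 6·9 - (4)² = 38.
  Sigma^{-1} = (1/det) · [[d, -b], [-b, a]] = [[0.2368, -0.1053],
 [-0.1053, 0.1579]].

Step 3 — form the quadratic (x - mu)^T · Sigma^{-1} · (x - mu):
  Sigma^{-1} · (x - mu) = (0.4474, -0.4211).
  (x - mu)^T · [Sigma^{-1} · (x - mu)] = (1)·(0.4474) + (-2)·(-0.4211) = 1.2895.

Step 4 — take square root: d = √(1.2895) ≈ 1.1355.

d(x, mu) = √(1.2895) ≈ 1.1355


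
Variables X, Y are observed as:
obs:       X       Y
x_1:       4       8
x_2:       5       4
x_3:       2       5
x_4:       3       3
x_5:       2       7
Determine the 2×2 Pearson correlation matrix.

Step 1 — column means:
  mean(X) = (4 + 5 + 2 + 3 + 2) / 5 = 16/5 = 3.2
  mean(Y) = (8 + 4 + 5 + 3 + 7) / 5 = 27/5 = 5.4

Step 2 — sample variances and covariances s[i,j] = (1/(n-1)) · Σ_k (x_{k,i} - mean_i) · (x_{k,j} - mean_j), with n-1 = 4:
  s[X,X] = ((0.8)·(0.8) + (1.8)·(1.8) + (-1.2)·(-1.2) + (-0.2)·(-0.2) + (-1.2)·(-1.2)) / 4 = 6.8/4 = 1.7
  s[X,Y] = ((0.8)·(2.6) + (1.8)·(-1.4) + (-1.2)·(-0.4) + (-0.2)·(-2.4) + (-1.2)·(1.6)) / 4 = -1.4/4 = -0.35
  s[Y,Y] = ((2.6)·(2.6) + (-1.4)·(-1.4) + (-0.4)·(-0.4) + (-2.4)·(-2.4) + (1.6)·(1.6)) / 4 = 17.2/4 = 4.3
  Sample standard deviations s_i = √(s[i,i]):
  s(X) = √(1.7) = 1.3038
  s(Y) = √(4.3) = 2.0736

Step 3 — r_{ij} = s_{ij} / (s_i · s_j):
  r[X,X] = 1 (diagonal).
  r[X,Y] = -0.35 / (1.3038 · 2.0736) = -0.35 / 2.7037 = -0.1295
  r[Y,Y] = 1 (diagonal).

R is symmetric with unit diagonal. Assembling:

R = [[1, -0.1295],
 [-0.1295, 1]]


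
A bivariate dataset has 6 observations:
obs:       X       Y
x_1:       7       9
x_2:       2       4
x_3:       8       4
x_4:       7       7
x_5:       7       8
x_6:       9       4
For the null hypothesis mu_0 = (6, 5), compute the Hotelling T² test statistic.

Step 1 — sample mean vector:
  mean(X) = (7 + 2 + 8 + 7 + 7 + 9) / 6 = 40/6 = 6.6667
  mean(Y) = (9 + 4 + 4 + 7 + 8 + 4) / 6 = 36/6 = 6
  x̄ = (6.6667, 6),  deviation x̄ - mu_0 = (6.6667, 6) - (6, 5) = (0.6667, 1).

Step 2 — sample covariance matrix, S[i,j] = (1/(n-1)) · Σ_k (x_{k,i} - mean_i) · (x_{k,j} - mean_j), divisor n-1 = 5:
  S[X,X] = ((0.3333)·(0.3333) + (-4.6667)·(-4.6667) + (1.3333)·(1.3333) + (0.3333)·(0.3333) + (0.3333)·(0.3333) + (2.3333)·(2.3333)) / 5 = 29.3333/5 = 5.8667
  S[X,Y] = ((0.3333)·(3) + (-4.6667)·(-2) + (1.3333)·(-2) + (0.3333)·(1) + (0.3333)·(2) + (2.3333)·(-2)) / 5 = 4/5 = 0.8
  S[Y,Y] = ((3)·(3) + (-2)·(-2) + (-2)·(-2) + (1)·(1) + (2)·(2) + (-2)·(-2)) / 5 = 26/5 = 5.2
  S = [[5.8667, 0.8],
 [0.8, 5.2]].

Step 3 — invert S. det(S) = 5.8667·5.2 - (0.8)² = 29.8667.
  S^{-1} = (1/det) · [[d, -b], [-b, a]] = [[0.1741, -0.0268],
 [-0.0268, 0.1964]].

Step 4 — quadratic form (x̄ - mu_0)^T · S^{-1} · (x̄ - mu_0):
  S^{-1} · (x̄ - mu_0) = (0.0893, 0.1786),
  (x̄ - mu_0)^T · [...] = (0.6667)·(0.0893) + (1)·(0.1786) = 0.2381.

Step 5 — scale by n: T² = 6 · 0.2381 = 1.4286.

T² ≈ 1.4286


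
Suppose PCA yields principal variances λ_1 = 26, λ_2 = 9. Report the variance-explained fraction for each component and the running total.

Step 1 — total variance = trace(Sigma) = Σ λ_i = 26 + 9 = 35.

Step 2 — fraction explained by component i = λ_i / Σ λ:
  PC1: 26/35 = 0.7429
  PC2: 9/35 = 0.2571

Step 3 — cumulative fraction after k components = (λ_1 + ... + λ_k) / Σ λ:
  k = 1: 26/35 = 0.7429
  k = 2: (26 + 9)/35 = 35/35 = 1

Summary (fraction, with percent):

explained: PC1 0.7429 (74.29%), PC2 0.2571 (25.71%);  cumulative: 0.7429, 1


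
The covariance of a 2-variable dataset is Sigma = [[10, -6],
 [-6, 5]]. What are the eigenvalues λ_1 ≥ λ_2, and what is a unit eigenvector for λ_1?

Step 1 — characteristic polynomial of 2×2 Sigma:
  det(Sigma - λI) = λ² - trace · λ + det = 0.
  trace = 10 + 5 = 15, det = 10·5 - (-6)² = 14.
Step 2 — discriminant:
  Δ = trace² - 4·det = 225 - 56 = 169.
Step 3 — eigenvalues:
  λ = (trace ± √Δ)/2 = (15 ± 13)/2,
  λ_1 = 14,  λ_2 = 1.

Step 4 — unit eigenvector for λ_1: solve (Sigma - λ_1 I)v = 0. First row:
  (10 - 14)·v_x + (-6)·v_y = 0, i.e. (-4)·v_x + (-6)·v_y = 0,
  so v ∝ (b, λ_1 - a) = (-6, 4); multiply by -1 so the first entry is positive: u = (6, -4).
  ||u|| = √((6)² + (-4)²) = √(52) ≈ 7.2111,
  v_1 = u/||u|| ≈ (0.8321, -0.5547) (||v_1|| = 1).

λ_1 = 14,  λ_2 = 1;  v_1 ≈ (0.8321, -0.5547)


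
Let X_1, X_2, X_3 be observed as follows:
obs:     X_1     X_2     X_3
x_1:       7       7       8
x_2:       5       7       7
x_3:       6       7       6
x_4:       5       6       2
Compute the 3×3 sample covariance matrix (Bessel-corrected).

Step 1 — column means:
  mean(X_1) = (7 + 5 + 6 + 5) / 4 = 23/4 = 5.75
  mean(X_2) = (7 + 7 + 7 + 6) / 4 = 27/4 = 6.75
  mean(X_3) = (8 + 7 + 6 + 2) / 4 = 23/4 = 5.75

Step 2 — sample covariance S[i,j] = (1/(n-1)) · Σ_k (x_{k,i} - mean_i) · (x_{k,j} - mean_j), with n-1 = 3.
  S[X_1,X_1] = ((1.25)·(1.25) + (-0.75)·(-0.75) + (0.25)·(0.25) + (-0.75)·(-0.75)) / 3 = 2.75/3 = 0.9167
  S[X_1,X_2] = ((1.25)·(0.25) + (-0.75)·(0.25) + (0.25)·(0.25) + (-0.75)·(-0.75)) / 3 = 0.75/3 = 0.25
  S[X_1,X_3] = ((1.25)·(2.25) + (-0.75)·(1.25) + (0.25)·(0.25) + (-0.75)·(-3.75)) / 3 = 4.75/3 = 1.5833
  S[X_2,X_2] = ((0.25)·(0.25) + (0.25)·(0.25) + (0.25)·(0.25) + (-0.75)·(-0.75)) / 3 = 0.75/3 = 0.25
  S[X_2,X_3] = ((0.25)·(2.25) + (0.25)·(1.25) + (0.25)·(0.25) + (-0.75)·(-3.75)) / 3 = 3.75/3 = 1.25
  S[X_3,X_3] = ((2.25)·(2.25) + (1.25)·(1.25) + (0.25)·(0.25) + (-3.75)·(-3.75)) / 3 = 20.75/3 = 6.9167

S is symmetric (S[j,i] = S[i,j]). Assembling:

S = [[0.9167, 0.25, 1.5833],
 [0.25, 0.25, 1.25],
 [1.5833, 1.25, 6.9167]]


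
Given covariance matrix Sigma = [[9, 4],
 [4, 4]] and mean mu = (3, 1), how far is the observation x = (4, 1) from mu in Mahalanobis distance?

Step 1 — centre the observation: (x - mu) = (1, 0).

Step 2 — invert Sigma. det(Sigma) = 9·4 - (4)² = 20.
  Sigma^{-1} = (1/det) · [[d, -b], [-b, a]] = [[0.2, -0.2],
 [-0.2, 0.45]].

Step 3 — form the quadratic (x - mu)^T · Sigma^{-1} · (x - mu):
  Sigma^{-1} · (x - mu) = (0.2, -0.2).
  (x - mu)^T · [Sigma^{-1} · (x - mu)] = (1)·(0.2) + (0)·(-0.2) = 0.2.

Step 4 — take square root: d = √(0.2) ≈ 0.4472.

d(x, mu) = √(0.2) ≈ 0.4472


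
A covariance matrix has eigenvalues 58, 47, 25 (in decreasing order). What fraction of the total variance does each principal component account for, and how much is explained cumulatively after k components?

Step 1 — total variance = trace(Sigma) = Σ λ_i = 58 + 47 + 25 = 130.

Step 2 — fraction explained by component i = λ_i / Σ λ:
  PC1: 58/130 = 0.4462
  PC2: 47/130 = 0.3615
  PC3: 25/130 = 0.1923

Step 3 — cumulative fraction after k components = (λ_1 + ... + λ_k) / Σ λ:
  k = 1: 58/130 = 0.4462
  k = 2: (58 + 47)/130 = 105/130 = 0.8077
  k = 3: (58 + 47 + 25)/130 = 130/130 = 1

Summary (fraction, with percent):

explained: PC1 0.4462 (44.62%), PC2 0.3615 (36.15%), PC3 0.1923 (19.23%);  cumulative: 0.4462, 0.8077, 1


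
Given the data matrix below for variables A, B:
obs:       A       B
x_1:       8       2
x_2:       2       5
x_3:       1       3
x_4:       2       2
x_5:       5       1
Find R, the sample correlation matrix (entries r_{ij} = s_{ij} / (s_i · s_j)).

Step 1 — column means:
  mean(A) = (8 + 2 + 1 + 2 + 5) / 5 = 18/5 = 3.6
  mean(B) = (2 + 5 + 3 + 2 + 1) / 5 = 13/5 = 2.6

Step 2 — sample variances and covariances s[i,j] = (1/(n-1)) · Σ_k (x_{k,i} - mean_i) · (x_{k,j} - mean_j), with n-1 = 4:
  s[A,A] = ((4.4)·(4.4) + (-1.6)·(-1.6) + (-2.6)·(-2.6) + (-1.6)·(-1.6) + (1.4)·(1.4)) / 4 = 33.2/4 = 8.3
  s[A,B] = ((4.4)·(-0.6) + (-1.6)·(2.4) + (-2.6)·(0.4) + (-1.6)·(-0.6) + (1.4)·(-1.6)) / 4 = -8.8/4 = -2.2
  s[B,B] = ((-0.6)·(-0.6) + (2.4)·(2.4) + (0.4)·(0.4) + (-0.6)·(-0.6) + (-1.6)·(-1.6)) / 4 = 9.2/4 = 2.3
  Sample standard deviations s_i = √(s[i,i]):
  s(A) = √(8.3) = 2.881
  s(B) = √(2.3) = 1.5166

Step 3 — r_{ij} = s_{ij} / (s_i · s_j):
  r[A,A] = 1 (diagonal).
  r[A,B] = -2.2 / (2.881 · 1.5166) = -2.2 / 4.3692 = -0.5035
  r[B,B] = 1 (diagonal).

R is symmetric with unit diagonal. Assembling:

R = [[1, -0.5035],
 [-0.5035, 1]]


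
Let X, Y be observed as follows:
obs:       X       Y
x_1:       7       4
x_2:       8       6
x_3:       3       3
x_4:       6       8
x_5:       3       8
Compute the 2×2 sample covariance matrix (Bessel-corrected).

Step 1 — column means:
  mean(X) = (7 + 8 + 3 + 6 + 3) / 5 = 27/5 = 5.4
  mean(Y) = (4 + 6 + 3 + 8 + 8) / 5 = 29/5 = 5.8

Step 2 — sample covariance S[i,j] = (1/(n-1)) · Σ_k (x_{k,i} - mean_i) · (x_{k,j} - mean_j), with n-1 = 4.
  S[X,X] = ((1.6)·(1.6) + (2.6)·(2.6) + (-2.4)·(-2.4) + (0.6)·(0.6) + (-2.4)·(-2.4)) / 4 = 21.2/4 = 5.3
  S[X,Y] = ((1.6)·(-1.8) + (2.6)·(0.2) + (-2.4)·(-2.8) + (0.6)·(2.2) + (-2.4)·(2.2)) / 4 = 0.4/4 = 0.1
  S[Y,Y] = ((-1.8)·(-1.8) + (0.2)·(0.2) + (-2.8)·(-2.8) + (2.2)·(2.2) + (2.2)·(2.2)) / 4 = 20.8/4 = 5.2

S is symmetric (S[j,i] = S[i,j]). Assembling:

S = [[5.3, 0.1],
 [0.1, 5.2]]


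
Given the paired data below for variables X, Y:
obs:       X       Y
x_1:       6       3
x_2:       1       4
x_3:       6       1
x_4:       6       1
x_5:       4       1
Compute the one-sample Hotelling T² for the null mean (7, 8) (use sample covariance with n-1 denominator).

Step 1 — sample mean vector:
  mean(X) = (6 + 1 + 6 + 6 + 4) / 5 = 23/5 = 4.6
  mean(Y) = (3 + 4 + 1 + 1 + 1) / 5 = 10/5 = 2
  x̄ = (4.6, 2),  deviation x̄ - mu_0 = (4.6, 2) - (7, 8) = (-2.4, -6).

Step 2 — sample covariance matrix, S[i,j] = (1/(n-1)) · Σ_k (x_{k,i} - mean_i) · (x_{k,j} - mean_j), divisor n-1 = 4:
  S[X,X] = ((1.4)·(1.4) + (-3.6)·(-3.6) + (1.4)·(1.4) + (1.4)·(1.4) + (-0.6)·(-0.6)) / 4 = 19.2/4 = 4.8
  S[X,Y] = ((1.4)·(1) + (-3.6)·(2) + (1.4)·(-1) + (1.4)·(-1) + (-0.6)·(-1)) / 4 = -8/4 = -2
  S[Y,Y] = ((1)·(1) + (2)·(2) + (-1)·(-1) + (-1)·(-1) + (-1)·(-1)) / 4 = 8/4 = 2
  S = [[4.8, -2],
 [-2, 2]].

Step 3 — invert S. det(S) = 4.8·2 - (-2)² = 5.6.
  S^{-1} = (1/det) · [[d, -b], [-b, a]] = [[0.3571, 0.3571],
 [0.3571, 0.8571]].

Step 4 — quadratic form (x̄ - mu_0)^T · S^{-1} · (x̄ - mu_0):
  S^{-1} · (x̄ - mu_0) = (-3, -6),
  (x̄ - mu_0)^T · [...] = (-2.4)·(-3) + (-6)·(-6) = 43.2.

Step 5 — scale by n: T² = 5 · 43.2 = 216.

T² ≈ 216


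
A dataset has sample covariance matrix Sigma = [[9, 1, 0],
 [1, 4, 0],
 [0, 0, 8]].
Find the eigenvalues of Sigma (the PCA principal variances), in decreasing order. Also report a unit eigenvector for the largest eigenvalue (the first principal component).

Step 1 — characteristic polynomial p(λ) = det(λI - Sigma) = λ³ - tr·λ² + c_1·λ - det, where tr = trace, c_1 = sum of the principal 2×2 minors, det = det(Sigma):
  tr = 9 + 4 + 8 = 21,
  c_1 = (9·4 - (1)²) + (9·8 - (0)²) + (4·8 - (0)²) = 35 + 72 + 32 = 139,
  det = 9·(4·8 - (0)²) - (1)·((1)·8 - (0)·(0)) + (0)·((1)·(0) - 4·(0)) = 9·(32) - (1)·(8) + (0)·(0) = 280.
  So p(λ) = λ³ - 21λ² + 139λ - 280.
Step 2 — look for an integer root (rational root theorem: any rational root is an integer divisor of 280). Testing λ = 8:
  p(8) = 512 - 1344 + 1112 - 280 = 0  ✓
  Dividing out (λ - 8): p(λ) = (λ - 8)(λ² - 13λ + 35).
Step 3 — remaining eigenvalues from the quadratic λ² - 13λ + 35 = 0:
  Δ = 13² - 4·35 = 169 - 140 = 29,  λ = (13 ± √29)/2 = (13 ± 5.3852)/2 ≈ 9.1926 or 3.8074.
  Sorted: λ_1 = 9.1926,  λ_2 = 8,  λ_3 = 3.8074  (check: sum = 21 = tr ✓).

Step 4 — unit eigenvector for λ_1 ≈ 9.1926: v spans the null space of (Sigma - λ_1 I), whose rows are
  r_1 = (-0.1926, 1, 0),  r_2 = (1, -5.1926, 0),  r_3 = (0, 0, -1.1926).
  v is orthogonal to every row, so take v ∝ r_1 × r_3 = ((1)·(-1.1926) - (0)·(0), (0)·(0) - (-0.1926)·(-1.1926), (-0.1926)·(0) - (1)·(0)) ≈ (-1.1926, -0.2297, 0).
  Rescale (multiply by -1 so the first nonzero entry is positive): u = (1.1926, 0.2297, 0).
  ||u|| = √((1.1926)² + (0.2297)² + (0)²) = √(1.475) ≈ 1.2145,  v_1 = u/||u|| ≈ (0.982, 0.1891, 0) (||v_1|| = 1).

λ_1 = 9.1926,  λ_2 = 8,  λ_3 = 3.8074;  v_1 ≈ (0.982, 0.1891, 0)


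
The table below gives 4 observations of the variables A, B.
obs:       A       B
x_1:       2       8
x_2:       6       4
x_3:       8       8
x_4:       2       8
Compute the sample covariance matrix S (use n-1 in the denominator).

Step 1 — column means:
  mean(A) = (2 + 6 + 8 + 2) / 4 = 18/4 = 4.5
  mean(B) = (8 + 4 + 8 + 8) / 4 = 28/4 = 7

Step 2 — sample covariance S[i,j] = (1/(n-1)) · Σ_k (x_{k,i} - mean_i) · (x_{k,j} - mean_j), with n-1 = 3.
  S[A,A] = ((-2.5)·(-2.5) + (1.5)·(1.5) + (3.5)·(3.5) + (-2.5)·(-2.5)) / 3 = 27/3 = 9
  S[A,B] = ((-2.5)·(1) + (1.5)·(-3) + (3.5)·(1) + (-2.5)·(1)) / 3 = -6/3 = -2
  S[B,B] = ((1)·(1) + (-3)·(-3) + (1)·(1) + (1)·(1)) / 3 = 12/3 = 4

S is symmetric (S[j,i] = S[i,j]). Assembling:

S = [[9, -2],
 [-2, 4]]


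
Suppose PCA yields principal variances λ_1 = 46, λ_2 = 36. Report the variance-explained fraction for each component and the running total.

Step 1 — total variance = trace(Sigma) = Σ λ_i = 46 + 36 = 82.

Step 2 — fraction explained by component i = λ_i / Σ λ:
  PC1: 46/82 = 0.561
  PC2: 36/82 = 0.439

Step 3 — cumulative fraction after k components = (λ_1 + ... + λ_k) / Σ λ:
  k = 1: 46/82 = 0.561
  k = 2: (46 + 36)/82 = 82/82 = 1

Summary (fraction, with percent):

explained: PC1 0.561 (56.1%), PC2 0.439 (43.9%);  cumulative: 0.561, 1


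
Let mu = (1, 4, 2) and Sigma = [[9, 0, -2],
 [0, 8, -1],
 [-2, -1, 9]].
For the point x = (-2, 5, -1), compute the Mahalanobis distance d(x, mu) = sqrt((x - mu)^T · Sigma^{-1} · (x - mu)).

Step 1 — centre the observation: (x - mu) = (-3, 1, -3).

Step 2 — invert Sigma (cofactor / det for 3×3, or solve directly):
  Sigma^{-1} = [[0.117, 0.0033, 0.0264],
 [0.0033, 0.1269, 0.0148],
 [0.0264, 0.0148, 0.1186]].

Step 3 — form the quadratic (x - mu)^T · Sigma^{-1} · (x - mu):
  Sigma^{-1} · (x - mu) = (-0.4267, 0.0725, -0.4201).
  (x - mu)^T · [Sigma^{-1} · (x - mu)] = (-3)·(-0.4267) + (1)·(0.0725) + (-3)·(-0.4201) = 2.6129.

Step 4 — take square root: d = √(2.6129) ≈ 1.6164.

d(x, mu) = √(2.6129) ≈ 1.6164


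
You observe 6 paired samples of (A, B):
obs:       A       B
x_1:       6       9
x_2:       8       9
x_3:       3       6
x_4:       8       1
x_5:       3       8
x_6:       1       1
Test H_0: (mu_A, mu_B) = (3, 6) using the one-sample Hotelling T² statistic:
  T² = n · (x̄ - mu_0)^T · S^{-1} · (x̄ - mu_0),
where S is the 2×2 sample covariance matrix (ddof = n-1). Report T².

Step 1 — sample mean vector:
  mean(A) = (6 + 8 + 3 + 8 + 3 + 1) / 6 = 29/6 = 4.8333
  mean(B) = (9 + 9 + 6 + 1 + 8 + 1) / 6 = 34/6 = 5.6667
  x̄ = (4.8333, 5.6667),  deviation x̄ - mu_0 = (4.8333, 5.6667) - (3, 6) = (1.8333, -0.3333).

Step 2 — sample covariance matrix, S[i,j] = (1/(n-1)) · Σ_k (x_{k,i} - mean_i) · (x_{k,j} - mean_j), divisor n-1 = 5:
  S[A,A] = ((1.1667)·(1.1667) + (3.1667)·(3.1667) + (-1.8333)·(-1.8333) + (3.1667)·(3.1667) + (-1.8333)·(-1.8333) + (-3.8333)·(-3.8333)) / 5 = 42.8333/5 = 8.5667
  S[A,B] = ((1.1667)·(3.3333) + (3.1667)·(3.3333) + (-1.8333)·(0.3333) + (3.1667)·(-4.6667) + (-1.8333)·(2.3333) + (-3.8333)·(-4.6667)) / 5 = 12.6667/5 = 2.5333
  S[B,B] = ((3.3333)·(3.3333) + (3.3333)·(3.3333) + (0.3333)·(0.3333) + (-4.6667)·(-4.6667) + (2.3333)·(2.3333) + (-4.6667)·(-4.6667)) / 5 = 71.3333/5 = 14.2667
  S = [[8.5667, 2.5333],
 [2.5333, 14.2667]].

Step 3 — invert S. det(S) = 8.5667·14.2667 - (2.5333)² = 115.8.
  S^{-1} = (1/det) · [[d, -b], [-b, a]] = [[0.1232, -0.0219],
 [-0.0219, 0.074]].

Step 4 — quadratic form (x̄ - mu_0)^T · S^{-1} · (x̄ - mu_0):
  S^{-1} · (x̄ - mu_0) = (0.2332, -0.0648),
  (x̄ - mu_0)^T · [...] = (1.8333)·(0.2332) + (-0.3333)·(-0.0648) = 0.4491.

Step 5 — scale by n: T² = 6 · 0.4491 = 2.6943.

T² ≈ 2.6943


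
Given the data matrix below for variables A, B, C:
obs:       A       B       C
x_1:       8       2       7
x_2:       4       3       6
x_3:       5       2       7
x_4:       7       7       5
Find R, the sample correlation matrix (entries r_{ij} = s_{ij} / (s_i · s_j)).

Step 1 — column means:
  mean(A) = (8 + 4 + 5 + 7) / 4 = 24/4 = 6
  mean(B) = (2 + 3 + 2 + 7) / 4 = 14/4 = 3.5
  mean(C) = (7 + 6 + 7 + 5) / 4 = 25/4 = 6.25

Step 2 — sample variances and covariances s[i,j] = (1/(n-1)) · Σ_k (x_{k,i} - mean_i) · (x_{k,j} - mean_j), with n-1 = 3:
  s[A,A] = ((2)·(2) + (-2)·(-2) + (-1)·(-1) + (1)·(1)) / 3 = 10/3 = 3.3333
  s[A,B] = ((2)·(-1.5) + (-2)·(-0.5) + (-1)·(-1.5) + (1)·(3.5)) / 3 = 3/3 = 1
  s[A,C] = ((2)·(0.75) + (-2)·(-0.25) + (-1)·(0.75) + (1)·(-1.25)) / 3 = 0/3 = 0
  s[B,B] = ((-1.5)·(-1.5) + (-0.5)·(-0.5) + (-1.5)·(-1.5) + (3.5)·(3.5)) / 3 = 17/3 = 5.6667
  s[B,C] = ((-1.5)·(0.75) + (-0.5)·(-0.25) + (-1.5)·(0.75) + (3.5)·(-1.25)) / 3 = -6.5/3 = -2.1667
  s[C,C] = ((0.75)·(0.75) + (-0.25)·(-0.25) + (0.75)·(0.75) + (-1.25)·(-1.25)) / 3 = 2.75/3 = 0.9167
  Sample standard deviations s_i = √(s[i,i]):
  s(A) = √(3.3333) = 1.8257
  s(B) = √(5.6667) = 2.3805
  s(C) = √(0.9167) = 0.9574

Step 3 — r_{ij} = s_{ij} / (s_i · s_j):
  r[A,A] = 1 (diagonal).
  r[A,B] = 1 / (1.8257 · 2.3805) = 1 / 4.3461 = 0.2301
  r[A,C] = 0 / (1.8257 · 0.9574) = 0 / 1.748 = 0
  r[B,B] = 1 (diagonal).
  r[B,C] = -2.1667 / (2.3805 · 0.9574) = -2.1667 / 2.2791 = -0.9507
  r[C,C] = 1 (diagonal).

R is symmetric with unit diagonal. Assembling:

R = [[1, 0.2301, 0],
 [0.2301, 1, -0.9507],
 [0, -0.9507, 1]]
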